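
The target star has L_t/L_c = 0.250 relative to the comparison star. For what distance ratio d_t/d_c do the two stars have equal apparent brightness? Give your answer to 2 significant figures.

0.50

Equal flux requires L_t/d_t² = L_c/d_c², so d_t/d_c = √(L_t/L_c)
= √(0.250) = 0.5000.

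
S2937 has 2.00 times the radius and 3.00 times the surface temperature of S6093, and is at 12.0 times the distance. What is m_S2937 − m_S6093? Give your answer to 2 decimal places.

-0.88

L_S2937/L_S6093 = (2.00)²(3.00)⁴ = 324.0.
F_S2937/F_S6093 = (L_S2937/L_S6093)/(d_S2937/d_S6093)² = 324.0/144.0 = 2.250.
m_S2937 − m_S6093 = −2.5 log₁₀(2.250) = -0.88.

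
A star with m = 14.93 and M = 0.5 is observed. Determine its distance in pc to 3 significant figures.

7.69×10^3 pc

m − M = 5 log₁₀(d/10 pc)
14.93 − (0.5) = 14.43 = 5 log₁₀(d/10)
d = 10 × 10^(14.43/5) = 10 × 10^2.886 = 7691 pc.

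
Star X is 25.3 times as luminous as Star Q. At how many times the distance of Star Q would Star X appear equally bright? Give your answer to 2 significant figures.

5.0

Equal flux requires L_X/d_X² = L_Q/d_Q², so d_X/d_Q = √(L_X/L_Q)
= √(25.3) = 5.030.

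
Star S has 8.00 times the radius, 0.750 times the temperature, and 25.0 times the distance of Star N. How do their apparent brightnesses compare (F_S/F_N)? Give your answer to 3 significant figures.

L_S/L_N = (R_S/R_N)²(T_S/T_N)⁴ = (8.00)² × (0.750)⁴ = 20.25.
F_S/F_N = (L_S/L_N)/(d_S/d_N)² = 20.25 / (25.0)² = 0.03240.

0.0324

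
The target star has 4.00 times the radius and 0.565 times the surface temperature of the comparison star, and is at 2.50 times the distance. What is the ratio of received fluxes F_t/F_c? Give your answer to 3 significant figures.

0.261

L_t/L_c = (R_t/R_c)²(T_t/T_c)⁴ = (4.00)² × (0.565)⁴ = 1.630.
F_t/F_c = (L_t/L_c)/(d_t/d_c)² = 1.630 / (2.50)² = 0.2609.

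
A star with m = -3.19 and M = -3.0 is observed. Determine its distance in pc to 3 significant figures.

9.16 pc

m − M = 5 log₁₀(d/10 pc)
-3.19 − (-3.0) = -0.19 = 5 log₁₀(d/10)
d = 10 × 10^(-0.19/5) = 10 × 10^-0.038 = 9.162 pc.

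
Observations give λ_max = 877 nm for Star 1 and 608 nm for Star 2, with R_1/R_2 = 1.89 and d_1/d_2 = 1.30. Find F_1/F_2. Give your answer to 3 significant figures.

Wien's law: T_1/T_2 = λ_2/λ_1 = 608/877 = 0.6933.
L_1/L_2 = (R_1/R_2)²(T_1/T_2)⁴ = (1.89)²(0.6933)⁴ = 0.8252.
F_1/F_2 = (L_1/L_2)/(d_1/d_2)² = 0.8252/(1.30)² = 0.4883.

0.488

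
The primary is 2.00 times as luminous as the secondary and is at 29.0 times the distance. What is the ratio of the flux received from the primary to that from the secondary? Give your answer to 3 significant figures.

F = L/(4πd²), so F_p/F_s = (L_p/L_s) / (d_p/d_s)²
= 2.00 / (29.0)² = 2.00 / 841.0 = 0.002378.

0.00238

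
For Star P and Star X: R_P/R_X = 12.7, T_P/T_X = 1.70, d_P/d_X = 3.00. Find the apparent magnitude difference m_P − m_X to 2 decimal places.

L_P/L_X = (12.7)²(1.70)⁴ = 1347.
F_P/F_X = (L_P/L_X)/(d_P/d_X)² = 1347/9.000 = 149.7.
m_P − m_X = −2.5 log₁₀(149.7) = -5.44.

-5.44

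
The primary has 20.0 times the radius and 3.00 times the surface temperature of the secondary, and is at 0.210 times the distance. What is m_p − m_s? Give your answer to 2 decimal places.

L_p/L_s = (20.0)²(3.00)⁴ = 3.240×10^4.
F_p/F_s = (L_p/L_s)/(d_p/d_s)² = 3.240×10^4/0.04410 = 7.347×10^5.
m_p − m_s = −2.5 log₁₀(7.347×10^5) = -14.67.

-14.67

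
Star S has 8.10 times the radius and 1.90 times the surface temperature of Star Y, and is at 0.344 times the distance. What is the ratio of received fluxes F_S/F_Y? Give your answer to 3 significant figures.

L_S/L_Y = (R_S/R_Y)²(T_S/T_Y)⁴ = (8.10)² × (1.90)⁴ = 855.0.
F_S/F_Y = (L_S/L_Y)/(d_S/d_Y)² = 855.0 / (0.344)² = 7225.

7.23×10^3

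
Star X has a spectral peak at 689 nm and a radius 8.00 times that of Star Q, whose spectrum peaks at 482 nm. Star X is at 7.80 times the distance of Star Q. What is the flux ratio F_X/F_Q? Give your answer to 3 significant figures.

Wien's law: T_X/T_Q = λ_Q/λ_X = 482/689 = 0.6996.
L_X/L_Q = (R_X/R_Q)²(T_X/T_Q)⁴ = (8.00)²(0.6996)⁴ = 15.33.
F_X/F_Q = (L_X/L_Q)/(d_X/d_Q)² = 15.33/(7.80)² = 0.2519.

0.252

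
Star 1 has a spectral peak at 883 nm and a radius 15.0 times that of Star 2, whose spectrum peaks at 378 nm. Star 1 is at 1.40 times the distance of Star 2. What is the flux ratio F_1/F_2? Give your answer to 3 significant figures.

Wien's law: T_1/T_2 = λ_2/λ_1 = 378/883 = 0.4281.
L_1/L_2 = (R_1/R_2)²(T_1/T_2)⁴ = (15.0)²(0.4281)⁴ = 7.556.
F_1/F_2 = (L_1/L_2)/(d_1/d_2)² = 7.556/(1.40)² = 3.855.

3.86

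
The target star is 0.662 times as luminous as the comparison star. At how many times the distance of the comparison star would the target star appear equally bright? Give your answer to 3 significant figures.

0.814

Equal flux requires L_t/d_t² = L_c/d_c², so d_t/d_c = √(L_t/L_c)
= √(0.662) = 0.8136.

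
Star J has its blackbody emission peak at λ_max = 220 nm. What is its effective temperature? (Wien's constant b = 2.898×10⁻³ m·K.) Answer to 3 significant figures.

1.32×10^4 K

T = b/λ_max = 2.898×10⁻³ / (220×10⁻⁹) = 1.317×10^4 K.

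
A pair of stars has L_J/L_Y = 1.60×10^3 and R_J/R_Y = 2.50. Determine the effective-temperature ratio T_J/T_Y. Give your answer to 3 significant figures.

L ∝ R²T⁴ gives T ∝ (L/R²)^(1/4), so
T_J/T_Y = (1.60×10^3 / 2.50²)^(1/4) = (256.0)^(1/4) = 4.000.

4.00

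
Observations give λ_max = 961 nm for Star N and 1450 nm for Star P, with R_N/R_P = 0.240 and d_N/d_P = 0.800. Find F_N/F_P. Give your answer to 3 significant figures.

Wien's law: T_N/T_P = λ_P/λ_N = 1450/961 = 1.509.
L_N/L_P = (R_N/R_P)²(T_N/T_P)⁴ = (0.240)²(1.509)⁴ = 0.2985.
F_N/F_P = (L_N/L_P)/(d_N/d_P)² = 0.2985/(0.800)² = 0.4665.

0.466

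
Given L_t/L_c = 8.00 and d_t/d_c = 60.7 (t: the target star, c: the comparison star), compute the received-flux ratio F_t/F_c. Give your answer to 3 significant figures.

F = L/(4πd²), so F_t/F_c = (L_t/L_c) / (d_t/d_c)²
= 8.00 / (60.7)² = 8.00 / 3684 = 0.002171.

0.00217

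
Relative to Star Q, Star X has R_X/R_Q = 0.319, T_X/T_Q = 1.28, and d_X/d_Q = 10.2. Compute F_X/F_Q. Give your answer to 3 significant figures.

0.00263

L_X/L_Q = (R_X/R_Q)²(T_X/T_Q)⁴ = (0.319)² × (1.28)⁴ = 0.2732.
F_X/F_Q = (L_X/L_Q)/(d_X/d_Q)² = 0.2732 / (10.2)² = 0.002626.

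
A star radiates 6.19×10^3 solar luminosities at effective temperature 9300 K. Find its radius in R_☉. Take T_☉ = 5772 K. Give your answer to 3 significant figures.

R/R_☉ = √(L/L_☉) / (T/T_☉)² = √(6.19×10^3) / (1.611)²
       = 78.68 / 2.596 = 30.31.

30.3 R_☉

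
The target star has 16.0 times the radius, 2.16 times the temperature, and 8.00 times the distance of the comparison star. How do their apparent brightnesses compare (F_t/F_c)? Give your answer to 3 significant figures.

L_t/L_c = (R_t/R_c)²(T_t/T_c)⁴ = (16.0)² × (2.16)⁴ = 5573.
F_t/F_c = (L_t/L_c)/(d_t/d_c)² = 5573 / (8.00)² = 87.07.

87.1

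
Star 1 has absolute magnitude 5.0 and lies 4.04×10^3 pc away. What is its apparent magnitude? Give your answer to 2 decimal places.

18.03

m = M + 5 log₁₀(d/10 pc) = 5.0 + 5 log₁₀(4.04×10^3/10)
  = 5.0 + 5 × 2.606 = 5.0 + 13.03 = 18.03.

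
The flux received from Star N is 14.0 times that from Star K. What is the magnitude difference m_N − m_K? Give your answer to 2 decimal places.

-2.87

m_N − m_K = −2.5 log₁₀(F_N/F_K) = −2.5 log₁₀(14.0) = −2.5 × (1.146) = -2.865.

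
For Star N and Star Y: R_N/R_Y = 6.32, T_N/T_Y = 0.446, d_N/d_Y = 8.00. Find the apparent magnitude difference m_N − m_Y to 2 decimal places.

4.02

L_N/L_Y = (6.32)²(0.446)⁴ = 1.580.
F_N/F_Y = (L_N/L_Y)/(d_N/d_Y)² = 1.580/64.00 = 0.02469.
m_N − m_Y = −2.5 log₁₀(0.02469) = 4.02.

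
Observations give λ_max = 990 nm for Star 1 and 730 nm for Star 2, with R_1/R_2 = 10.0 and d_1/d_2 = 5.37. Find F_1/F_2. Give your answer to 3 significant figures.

Wien's law: T_1/T_2 = λ_2/λ_1 = 730/990 = 0.7374.
L_1/L_2 = (R_1/R_2)²(T_1/T_2)⁴ = (10.0)²(0.7374)⁴ = 29.56.
F_1/F_2 = (L_1/L_2)/(d_1/d_2)² = 29.56/(5.37)² = 1.025.

1.03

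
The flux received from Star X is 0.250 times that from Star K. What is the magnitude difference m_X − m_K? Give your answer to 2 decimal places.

m_X − m_K = −2.5 log₁₀(F_X/F_K) = −2.5 log₁₀(0.250) = −2.5 × (-0.602) = 1.505.

1.51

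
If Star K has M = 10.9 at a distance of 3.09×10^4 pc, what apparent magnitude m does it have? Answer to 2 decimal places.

m = M + 5 log₁₀(d/10 pc) = 10.9 + 5 log₁₀(3.09×10^4/10)
  = 10.9 + 5 × 3.490 = 10.9 + 17.45 = 28.35.

28.35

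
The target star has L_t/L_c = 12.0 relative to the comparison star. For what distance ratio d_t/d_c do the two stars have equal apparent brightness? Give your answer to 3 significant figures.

Equal flux requires L_t/d_t² = L_c/d_c², so d_t/d_c = √(L_t/L_c)
= √(12.0) = 3.464.

3.46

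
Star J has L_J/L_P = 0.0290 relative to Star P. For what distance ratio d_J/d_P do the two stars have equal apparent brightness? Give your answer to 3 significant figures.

0.170

Equal flux requires L_J/d_J² = L_P/d_P², so d_J/d_P = √(L_J/L_P)
= √(0.0290) = 0.1703.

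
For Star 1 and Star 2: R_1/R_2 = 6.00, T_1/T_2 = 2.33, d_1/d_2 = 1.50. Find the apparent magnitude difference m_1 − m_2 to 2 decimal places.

-6.68

L_1/L_2 = (6.00)²(2.33)⁴ = 1061.
F_1/F_2 = (L_1/L_2)/(d_1/d_2)² = 1061/2.250 = 471.6.
m_1 − m_2 = −2.5 log₁₀(471.6) = -6.68.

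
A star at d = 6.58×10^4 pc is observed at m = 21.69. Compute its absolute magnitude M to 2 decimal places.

M = m − 5 log₁₀(d/10 pc) = 21.69 − 5 log₁₀(6.58×10^4/10)
  = 21.69 − 5 × 3.818 = 21.69 − 19.09 = 2.60.

2.60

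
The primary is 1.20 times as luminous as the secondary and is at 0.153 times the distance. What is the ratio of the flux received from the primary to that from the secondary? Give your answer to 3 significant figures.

51.3

F = L/(4πd²), so F_p/F_s = (L_p/L_s) / (d_p/d_s)²
= 1.20 / (0.153)² = 1.20 / 0.02341 = 51.26.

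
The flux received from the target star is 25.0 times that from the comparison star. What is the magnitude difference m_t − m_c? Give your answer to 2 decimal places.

m_t − m_c = −2.5 log₁₀(F_t/F_c) = −2.5 log₁₀(25.0) = −2.5 × (1.398) = -3.495.

-3.49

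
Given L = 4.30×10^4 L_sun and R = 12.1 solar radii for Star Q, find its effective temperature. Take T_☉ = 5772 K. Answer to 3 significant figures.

2.39×10^4 K

T/T_☉ = (L/L_☉)^(1/4) / (R/R_☉)^(1/2)
T = 5772 × (4.30×10^4)^(1/4) / √(12.1) = 5772 × 14.40 / 3.479 = 2.389×10^4 K.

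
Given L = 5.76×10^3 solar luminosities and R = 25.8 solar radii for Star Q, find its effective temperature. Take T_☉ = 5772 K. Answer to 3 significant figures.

T/T_☉ = (L/L_☉)^(1/4) / (R/R_☉)^(1/2)
T = 5772 × (5.76×10^3)^(1/4) / √(25.8) = 5772 × 8.712 / 5.079 = 9900 K.

9.90×10^3 K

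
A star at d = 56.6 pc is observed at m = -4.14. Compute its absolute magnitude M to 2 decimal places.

M = m − 5 log₁₀(d/10 pc) = -4.14 − 5 log₁₀(56.6/10)
  = -4.14 − 5 × 0.753 = -4.14 − 3.76 = -7.90.

-7.90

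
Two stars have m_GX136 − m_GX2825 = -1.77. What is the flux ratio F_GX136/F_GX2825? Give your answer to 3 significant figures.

F_GX136/F_GX2825 = 10^(−(m_GX136 − m_GX2825)/2.5) = 10^(1.77/2.5) = 10^0.708 = 5.105.

5.11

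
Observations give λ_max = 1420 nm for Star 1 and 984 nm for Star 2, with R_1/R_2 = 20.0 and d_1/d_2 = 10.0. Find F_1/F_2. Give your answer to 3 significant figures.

0.922

Wien's law: T_1/T_2 = λ_2/λ_1 = 984/1420 = 0.6930.
L_1/L_2 = (R_1/R_2)²(T_1/T_2)⁴ = (20.0)²(0.6930)⁴ = 92.23.
F_1/F_2 = (L_1/L_2)/(d_1/d_2)² = 92.23/(10.0)² = 0.9223.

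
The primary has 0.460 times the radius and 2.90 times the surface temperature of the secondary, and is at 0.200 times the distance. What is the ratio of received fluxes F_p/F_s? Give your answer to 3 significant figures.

374

L_p/L_s = (R_p/R_s)²(T_p/T_s)⁴ = (0.460)² × (2.90)⁴ = 14.97.
F_p/F_s = (L_p/L_s)/(d_p/d_s)² = 14.97 / (0.200)² = 374.2.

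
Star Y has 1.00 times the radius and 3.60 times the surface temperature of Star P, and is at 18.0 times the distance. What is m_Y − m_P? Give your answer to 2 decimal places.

L_Y/L_P = (1.00)²(3.60)⁴ = 168.0.
F_Y/F_P = (L_Y/L_P)/(d_Y/d_P)² = 168.0/324.0 = 0.5184.
m_Y − m_P = −2.5 log₁₀(0.5184) = 0.71.

0.71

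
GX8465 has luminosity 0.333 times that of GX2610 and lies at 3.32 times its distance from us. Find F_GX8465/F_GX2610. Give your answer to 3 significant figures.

0.0302

F = L/(4πd²), so F_GX8465/F_GX2610 = (L_GX8465/L_GX2610) / (d_GX8465/d_GX2610)²
= 0.333 / (3.32)² = 0.333 / 11.02 = 0.03021.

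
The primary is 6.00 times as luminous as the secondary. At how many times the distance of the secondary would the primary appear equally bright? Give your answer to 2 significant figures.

2.4

Equal flux requires L_p/d_p² = L_s/d_s², so d_p/d_s = √(L_p/L_s)
= √(6.00) = 2.449.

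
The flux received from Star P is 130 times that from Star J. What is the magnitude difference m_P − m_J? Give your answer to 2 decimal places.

-5.28

m_P − m_J = −2.5 log₁₀(F_P/F_J) = −2.5 log₁₀(130) = −2.5 × (2.114) = -5.285.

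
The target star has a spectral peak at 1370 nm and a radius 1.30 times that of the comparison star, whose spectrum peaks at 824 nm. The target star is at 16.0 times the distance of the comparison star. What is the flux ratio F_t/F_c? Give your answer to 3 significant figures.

Wien's law: T_t/T_c = λ_c/λ_t = 824/1370 = 0.6015.
L_t/L_c = (R_t/R_c)²(T_t/T_c)⁴ = (1.30)²(0.6015)⁴ = 0.2212.
F_t/F_c = (L_t/L_c)/(d_t/d_c)² = 0.2212/(16.0)² = 8.639×10^-4.

8.64×10^-4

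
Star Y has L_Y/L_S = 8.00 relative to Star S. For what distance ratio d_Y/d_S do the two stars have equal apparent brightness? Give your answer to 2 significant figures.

2.8

Equal flux requires L_Y/d_Y² = L_S/d_S², so d_Y/d_S = √(L_Y/L_S)
= √(8.00) = 2.828.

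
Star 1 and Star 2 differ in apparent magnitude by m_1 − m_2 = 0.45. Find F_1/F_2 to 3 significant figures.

0.661

F_1/F_2 = 10^(−(m_1 − m_2)/2.5) = 10^(-0.45/2.5) = 10^-0.180 = 0.6607.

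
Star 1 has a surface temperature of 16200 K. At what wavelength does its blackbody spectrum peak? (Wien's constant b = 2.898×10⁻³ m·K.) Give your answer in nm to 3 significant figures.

λ_max = b/T = 2.898×10⁻³ / 16200 = 1.79×10^-7 m = 178.9 nm.

179 nm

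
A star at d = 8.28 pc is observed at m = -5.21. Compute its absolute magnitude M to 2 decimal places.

M = m − 5 log₁₀(d/10 pc) = -5.21 − 5 log₁₀(8.28/10)
  = -5.21 − 5 × -0.082 = -5.21 − -0.41 = -4.80.

-4.80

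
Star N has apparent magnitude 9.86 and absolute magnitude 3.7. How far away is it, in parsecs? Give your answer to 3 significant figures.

m − M = 5 log₁₀(d/10 pc)
9.86 − (3.7) = 6.16 = 5 log₁₀(d/10)
d = 10 × 10^(6.16/5) = 10 × 10^1.232 = 170.6 pc.

171 pc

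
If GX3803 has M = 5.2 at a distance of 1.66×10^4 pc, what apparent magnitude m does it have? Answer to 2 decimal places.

m = M + 5 log₁₀(d/10 pc) = 5.2 + 5 log₁₀(1.66×10^4/10)
  = 5.2 + 5 × 3.220 = 5.2 + 16.10 = 21.30.

21.30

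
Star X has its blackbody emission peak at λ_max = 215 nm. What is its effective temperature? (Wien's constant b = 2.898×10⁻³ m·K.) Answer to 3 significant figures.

1.35×10^4 K

T = b/λ_max = 2.898×10⁻³ / (215×10⁻⁹) = 1.348×10^4 K.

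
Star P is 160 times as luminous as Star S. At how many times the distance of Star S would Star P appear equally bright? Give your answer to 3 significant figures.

12.6

Equal flux requires L_P/d_P² = L_S/d_S², so d_P/d_S = √(L_P/L_S)
= √(160) = 12.65.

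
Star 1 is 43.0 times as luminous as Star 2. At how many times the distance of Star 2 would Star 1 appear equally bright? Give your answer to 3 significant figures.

Equal flux requires L_1/d_1² = L_2/d_2², so d_1/d_2 = √(L_1/L_2)
= √(43.0) = 6.557.

6.56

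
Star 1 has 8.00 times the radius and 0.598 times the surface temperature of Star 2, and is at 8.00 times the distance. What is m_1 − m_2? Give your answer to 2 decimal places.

2.23

L_1/L_2 = (8.00)²(0.598)⁴ = 8.184.
F_1/F_2 = (L_1/L_2)/(d_1/d_2)² = 8.184/64.00 = 0.1279.
m_1 − m_2 = −2.5 log₁₀(0.1279) = 2.23.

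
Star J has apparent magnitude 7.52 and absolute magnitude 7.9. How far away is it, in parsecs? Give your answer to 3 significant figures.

8.39 pc

m − M = 5 log₁₀(d/10 pc)
7.52 − (7.9) = -0.38 = 5 log₁₀(d/10)
d = 10 × 10^(-0.38/5) = 10 × 10^-0.076 = 8.395 pc.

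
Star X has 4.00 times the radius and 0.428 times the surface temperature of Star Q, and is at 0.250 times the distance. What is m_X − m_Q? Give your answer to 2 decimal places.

L_X/L_Q = (4.00)²(0.428)⁴ = 0.5369.
F_X/F_Q = (L_X/L_Q)/(d_X/d_Q)² = 0.5369/0.06250 = 8.590.
m_X − m_Q = −2.5 log₁₀(8.590) = -2.34.

-2.34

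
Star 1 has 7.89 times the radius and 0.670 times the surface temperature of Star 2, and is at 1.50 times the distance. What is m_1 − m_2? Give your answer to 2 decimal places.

-1.87

L_1/L_2 = (7.89)²(0.670)⁴ = 12.54.
F_1/F_2 = (L_1/L_2)/(d_1/d_2)² = 12.54/2.250 = 5.575.
m_1 − m_2 = −2.5 log₁₀(5.575) = -1.87.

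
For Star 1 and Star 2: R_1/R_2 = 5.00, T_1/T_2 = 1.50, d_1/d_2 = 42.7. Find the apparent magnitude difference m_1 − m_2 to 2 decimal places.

2.90

L_1/L_2 = (5.00)²(1.50)⁴ = 126.6.
F_1/F_2 = (L_1/L_2)/(d_1/d_2)² = 126.6/1823 = 0.06941.
m_1 − m_2 = −2.5 log₁₀(0.06941) = 2.90.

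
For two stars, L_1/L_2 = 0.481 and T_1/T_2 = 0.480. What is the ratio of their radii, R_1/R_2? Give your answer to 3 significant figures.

3.01

L ∝ R²T⁴ gives R ∝ √L / T², so
R_1/R_2 = √(0.481) / (0.480)² = 0.6935 / 0.2304 = 3.010.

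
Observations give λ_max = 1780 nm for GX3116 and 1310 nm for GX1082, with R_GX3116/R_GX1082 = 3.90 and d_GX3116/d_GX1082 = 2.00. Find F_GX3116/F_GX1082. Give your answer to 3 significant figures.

Wien's law: T_GX3116/T_GX1082 = λ_GX1082/λ_GX3116 = 1310/1780 = 0.7360.
L_GX3116/L_GX1082 = (R_GX3116/R_GX1082)²(T_GX3116/T_GX1082)⁴ = (3.90)²(0.7360)⁴ = 4.462.
F_GX3116/F_GX1082 = (L_GX3116/L_GX1082)/(d_GX3116/d_GX1082)² = 4.462/(2.00)² = 1.116.

1.12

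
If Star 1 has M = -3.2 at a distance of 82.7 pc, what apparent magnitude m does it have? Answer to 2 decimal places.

1.39

m = M + 5 log₁₀(d/10 pc) = -3.2 + 5 log₁₀(82.7/10)
  = -3.2 + 5 × 0.918 = -3.2 + 4.59 = 1.39.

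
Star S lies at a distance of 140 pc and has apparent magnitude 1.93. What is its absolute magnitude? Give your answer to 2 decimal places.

M = m − 5 log₁₀(d/10 pc) = 1.93 − 5 log₁₀(140/10)
  = 1.93 − 5 × 1.146 = 1.93 − 5.73 = -3.80.

-3.80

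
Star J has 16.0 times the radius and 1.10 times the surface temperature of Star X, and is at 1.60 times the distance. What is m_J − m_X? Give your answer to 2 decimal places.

-5.41

L_J/L_X = (16.0)²(1.10)⁴ = 374.8.
F_J/F_X = (L_J/L_X)/(d_J/d_X)² = 374.8/2.560 = 146.4.
m_J − m_X = −2.5 log₁₀(146.4) = -5.41.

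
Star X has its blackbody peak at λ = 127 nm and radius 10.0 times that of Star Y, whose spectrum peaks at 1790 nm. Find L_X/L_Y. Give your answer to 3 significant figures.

3.95×10^6

Wien's law gives T ∝ 1/λ_max, so T_X/T_Y = λ_Y/λ_X = 1790/127 = 14.09.
Then L ∝ R²T⁴ gives L_X/L_Y = (10.0)² × (14.09)⁴ = 100.0 × 3.946×10^4 = 3.946×10^6.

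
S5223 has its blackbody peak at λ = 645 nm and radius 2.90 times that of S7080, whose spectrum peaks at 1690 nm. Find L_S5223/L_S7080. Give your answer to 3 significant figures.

Wien's law gives T ∝ 1/λ_max, so T_S5223/T_S7080 = λ_S7080/λ_S5223 = 1690/645 = 2.620.
Then L ∝ R²T⁴ gives L_S5223/L_S7080 = (2.90)² × (2.620)⁴ = 8.410 × 47.13 = 396.4.

396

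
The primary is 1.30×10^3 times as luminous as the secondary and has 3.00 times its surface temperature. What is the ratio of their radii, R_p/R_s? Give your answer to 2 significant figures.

L ∝ R²T⁴ gives R ∝ √L / T², so
R_p/R_s = √(1.30×10^3) / (3.00)² = 36.06 / 9.000 = 4.006.

4.0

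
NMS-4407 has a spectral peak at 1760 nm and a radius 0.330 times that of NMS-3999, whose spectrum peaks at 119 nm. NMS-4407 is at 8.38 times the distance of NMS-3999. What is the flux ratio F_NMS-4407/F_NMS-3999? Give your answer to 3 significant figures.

3.24×10^-8

Wien's law: T_NMS-4407/T_NMS-3999 = λ_NMS-3999/λ_NMS-4407 = 119/1760 = 0.06761.
L_NMS-4407/L_NMS-3999 = (R_NMS-4407/R_NMS-3999)²(T_NMS-4407/T_NMS-3999)⁴ = (0.330)²(0.06761)⁴ = 2.276×10^-6.
F_NMS-4407/F_NMS-3999 = (L_NMS-4407/L_NMS-3999)/(d_NMS-4407/d_NMS-3999)² = 2.276×10^-6/(8.38)² = 3.241×10^-8.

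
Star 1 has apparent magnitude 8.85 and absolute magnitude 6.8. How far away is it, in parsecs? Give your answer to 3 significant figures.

25.7 pc

m − M = 5 log₁₀(d/10 pc)
8.85 − (6.8) = 2.05 = 5 log₁₀(d/10)
d = 10 × 10^(2.05/5) = 10 × 10^0.410 = 25.70 pc.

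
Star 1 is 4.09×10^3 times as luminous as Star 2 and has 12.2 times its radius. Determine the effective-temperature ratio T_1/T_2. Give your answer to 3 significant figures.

L ∝ R²T⁴ gives T ∝ (L/R²)^(1/4), so
T_1/T_2 = (4.09×10^3 / 12.2²)^(1/4) = (27.48)^(1/4) = 2.290.

2.29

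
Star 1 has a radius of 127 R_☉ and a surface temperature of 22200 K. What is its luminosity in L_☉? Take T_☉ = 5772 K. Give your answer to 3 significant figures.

L/L_☉ = (R/R_☉)² (T/T_☉)⁴ = (127)² × (22200/5772)⁴
       = 1.613×10^4 × (3.846)⁴ = 1.613×10^4 × 218.8 = 3.530×10^6.

3.53×10^6 L_☉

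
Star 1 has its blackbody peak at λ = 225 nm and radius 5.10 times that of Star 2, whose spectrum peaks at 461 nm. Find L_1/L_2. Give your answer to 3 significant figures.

Wien's law gives T ∝ 1/λ_max, so T_1/T_2 = λ_2/λ_1 = 461/225 = 2.049.
Then L ∝ R²T⁴ gives L_1/L_2 = (5.10)² × (2.049)⁴ = 26.01 × 17.62 = 458.4.

458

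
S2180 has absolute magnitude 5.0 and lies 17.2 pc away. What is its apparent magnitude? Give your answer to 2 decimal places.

m = M + 5 log₁₀(d/10 pc) = 5.0 + 5 log₁₀(17.2/10)
  = 5.0 + 5 × 0.236 = 5.0 + 1.18 = 6.18.

6.18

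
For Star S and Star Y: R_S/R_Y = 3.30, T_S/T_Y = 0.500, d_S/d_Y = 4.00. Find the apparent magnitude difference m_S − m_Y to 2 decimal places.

L_S/L_Y = (3.30)²(0.500)⁴ = 0.6806.
F_S/F_Y = (L_S/L_Y)/(d_S/d_Y)² = 0.6806/16.00 = 0.04254.
m_S − m_Y = −2.5 log₁₀(0.04254) = 3.43.

3.43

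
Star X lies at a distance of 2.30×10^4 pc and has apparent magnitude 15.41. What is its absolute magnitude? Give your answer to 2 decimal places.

-1.40

M = m − 5 log₁₀(d/10 pc) = 15.41 − 5 log₁₀(2.30×10^4/10)
  = 15.41 − 5 × 3.362 = 15.41 − 16.81 = -1.40.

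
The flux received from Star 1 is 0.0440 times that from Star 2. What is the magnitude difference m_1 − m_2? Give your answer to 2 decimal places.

m_1 − m_2 = −2.5 log₁₀(F_1/F_2) = −2.5 log₁₀(0.0440) = −2.5 × (-1.357) = 3.391.

3.39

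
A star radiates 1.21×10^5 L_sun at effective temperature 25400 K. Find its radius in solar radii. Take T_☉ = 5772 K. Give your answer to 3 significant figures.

18.0 solar radii

R/R_☉ = √(L/L_☉) / (T/T_☉)² = √(1.21×10^5) / (4.401)²
       = 347.9 / 19.36 = 17.96.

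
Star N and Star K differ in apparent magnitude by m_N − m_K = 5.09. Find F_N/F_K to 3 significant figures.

F_N/F_K = 10^(−(m_N − m_K)/2.5) = 10^(-5.09/2.5) = 10^-2.036 = 0.009204.

0.00920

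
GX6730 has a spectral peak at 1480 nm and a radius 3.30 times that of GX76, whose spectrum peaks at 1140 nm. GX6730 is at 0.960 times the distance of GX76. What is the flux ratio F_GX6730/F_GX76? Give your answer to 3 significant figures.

Wien's law: T_GX6730/T_GX76 = λ_GX76/λ_GX6730 = 1140/1480 = 0.7703.
L_GX6730/L_GX76 = (R_GX6730/R_GX76)²(T_GX6730/T_GX76)⁴ = (3.30)²(0.7703)⁴ = 3.834.
F_GX6730/F_GX76 = (L_GX6730/L_GX76)/(d_GX6730/d_GX76)² = 3.834/(0.960)² = 4.160.

4.16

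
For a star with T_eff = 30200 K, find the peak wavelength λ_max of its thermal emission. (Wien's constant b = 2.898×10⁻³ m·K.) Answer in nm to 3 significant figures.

96.0 nm

λ_max = b/T = 2.898×10⁻³ / 30200 = 9.60×10^-8 m = 95.96 nm.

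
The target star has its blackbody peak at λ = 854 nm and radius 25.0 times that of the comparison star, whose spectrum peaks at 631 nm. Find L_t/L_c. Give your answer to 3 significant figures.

Wien's law gives T ∝ 1/λ_max, so T_t/T_c = λ_c/λ_t = 631/854 = 0.7389.
Then L ∝ R²T⁴ gives L_t/L_c = (25.0)² × (0.7389)⁴ = 625.0 × 0.2980 = 186.3.

186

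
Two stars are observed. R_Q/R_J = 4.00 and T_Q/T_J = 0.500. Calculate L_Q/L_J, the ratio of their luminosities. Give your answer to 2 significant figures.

From the Stefan–Boltzmann law, L ∝ R²T⁴, so
L_Q/L_J = (R_Q/R_J)² (T_Q/T_J)⁴ = (4.00)² × (0.500)⁴ = 16.00 × 0.06250 = 1.000.

1.0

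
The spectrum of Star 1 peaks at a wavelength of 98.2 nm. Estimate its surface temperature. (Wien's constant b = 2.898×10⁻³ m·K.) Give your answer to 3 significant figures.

2.95×10^4 K

T = b/λ_max = 2.898×10⁻³ / (98.2×10⁻⁹) = 2.951×10^4 K.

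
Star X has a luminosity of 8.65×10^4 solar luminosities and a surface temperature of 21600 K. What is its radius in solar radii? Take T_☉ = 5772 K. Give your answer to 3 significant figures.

R/R_☉ = √(L/L_☉) / (T/T_☉)² = √(8.65×10^4) / (3.742)²
       = 294.1 / 14.00 = 21.00.

21.0 solar radii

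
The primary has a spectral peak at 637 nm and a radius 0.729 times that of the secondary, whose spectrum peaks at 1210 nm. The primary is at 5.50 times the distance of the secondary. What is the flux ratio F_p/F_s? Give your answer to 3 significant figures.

0.229

Wien's law: T_p/T_s = λ_s/λ_p = 1210/637 = 1.900.
L_p/L_s = (R_p/R_s)²(T_p/T_s)⁴ = (0.729)²(1.900)⁴ = 6.919.
F_p/F_s = (L_p/L_s)/(d_p/d_s)² = 6.919/(5.50)² = 0.2287.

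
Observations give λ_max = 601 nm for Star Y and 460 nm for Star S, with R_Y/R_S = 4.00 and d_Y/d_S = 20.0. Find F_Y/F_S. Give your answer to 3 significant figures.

0.0137

Wien's law: T_Y/T_S = λ_S/λ_Y = 460/601 = 0.7654.
L_Y/L_S = (R_Y/R_S)²(T_Y/T_S)⁴ = (4.00)²(0.7654)⁴ = 5.491.
F_Y/F_S = (L_Y/L_S)/(d_Y/d_S)² = 5.491/(20.0)² = 0.01373.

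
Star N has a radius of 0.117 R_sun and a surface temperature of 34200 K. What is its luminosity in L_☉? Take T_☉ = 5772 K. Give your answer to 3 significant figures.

16.9 L_☉

L/L_☉ = (R/R_☉)² (T/T_☉)⁴ = (0.117)² × (34200/5772)⁴
       = 0.01369 × (5.925)⁴ = 0.01369 × 1233 = 16.87.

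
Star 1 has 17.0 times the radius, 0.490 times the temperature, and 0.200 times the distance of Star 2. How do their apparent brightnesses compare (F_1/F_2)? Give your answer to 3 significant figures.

417

L_1/L_2 = (R_1/R_2)²(T_1/T_2)⁴ = (17.0)² × (0.490)⁴ = 16.66.
F_1/F_2 = (L_1/L_2)/(d_1/d_2)² = 16.66 / (0.200)² = 416.5.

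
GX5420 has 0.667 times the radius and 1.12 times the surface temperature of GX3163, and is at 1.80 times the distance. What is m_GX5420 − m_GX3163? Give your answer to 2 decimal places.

L_GX5420/L_GX3163 = (0.667)²(1.12)⁴ = 0.7000.
F_GX5420/F_GX3163 = (L_GX5420/L_GX3163)/(d_GX5420/d_GX3163)² = 0.7000/3.240 = 0.2161.
m_GX5420 − m_GX3163 = −2.5 log₁₀(0.2161) = 1.66.

1.66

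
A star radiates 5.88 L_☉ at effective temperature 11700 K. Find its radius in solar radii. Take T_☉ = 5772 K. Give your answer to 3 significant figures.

0.590 solar radii

R/R_☉ = √(L/L_☉) / (T/T_☉)² = √(5.88) / (2.027)²
       = 2.425 / 4.109 = 0.5902.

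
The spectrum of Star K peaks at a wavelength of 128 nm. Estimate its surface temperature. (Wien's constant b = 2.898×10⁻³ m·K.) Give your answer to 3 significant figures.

2.26×10^4 K

T = b/λ_max = 2.898×10⁻³ / (128×10⁻⁹) = 2.264×10^4 K.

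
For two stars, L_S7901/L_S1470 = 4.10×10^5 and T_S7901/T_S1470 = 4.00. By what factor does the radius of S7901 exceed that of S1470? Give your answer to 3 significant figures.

40.0

L ∝ R²T⁴ gives R ∝ √L / T², so
R_S7901/R_S1470 = √(4.10×10^5) / (4.00)² = 640.3 / 16.00 = 40.02.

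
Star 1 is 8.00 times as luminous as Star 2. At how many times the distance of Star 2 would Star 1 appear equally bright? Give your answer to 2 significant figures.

Equal flux requires L_1/d_1² = L_2/d_2², so d_1/d_2 = √(L_1/L_2)
= √(8.00) = 2.828.

2.8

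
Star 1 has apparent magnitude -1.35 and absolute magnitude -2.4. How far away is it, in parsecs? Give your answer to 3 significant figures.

m − M = 5 log₁₀(d/10 pc)
-1.35 − (-2.4) = 1.05 = 5 log₁₀(d/10)
d = 10 × 10^(1.05/5) = 10 × 10^0.210 = 16.22 pc.

16.2 pc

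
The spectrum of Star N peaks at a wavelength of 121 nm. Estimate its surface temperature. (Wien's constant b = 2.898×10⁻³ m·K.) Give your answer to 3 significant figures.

2.40×10^4 K

T = b/λ_max = 2.898×10⁻³ / (121×10⁻⁹) = 2.395×10^4 K.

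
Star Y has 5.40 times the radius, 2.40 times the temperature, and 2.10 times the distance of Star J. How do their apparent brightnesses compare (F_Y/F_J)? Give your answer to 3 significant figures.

L_Y/L_J = (R_Y/R_J)²(T_Y/T_J)⁴ = (5.40)² × (2.40)⁴ = 967.5.
F_Y/F_J = (L_Y/L_J)/(d_Y/d_J)² = 967.5 / (2.10)² = 219.4.

219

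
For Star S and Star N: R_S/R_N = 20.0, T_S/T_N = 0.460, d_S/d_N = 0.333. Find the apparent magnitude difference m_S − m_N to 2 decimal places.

L_S/L_N = (20.0)²(0.460)⁴ = 17.91.
F_S/F_N = (L_S/L_N)/(d_S/d_N)² = 17.91/0.1109 = 161.5.
m_S − m_N = −2.5 log₁₀(161.5) = -5.52.

-5.52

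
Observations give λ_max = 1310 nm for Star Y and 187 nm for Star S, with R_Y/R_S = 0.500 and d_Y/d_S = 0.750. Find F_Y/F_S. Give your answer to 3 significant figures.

1.85×10^-4

Wien's law: T_Y/T_S = λ_S/λ_Y = 187/1310 = 0.1427.
L_Y/L_S = (R_Y/R_S)²(T_Y/T_S)⁴ = (0.500)²(0.1427)⁴ = 1.038×10^-4.
F_Y/F_S = (L_Y/L_S)/(d_Y/d_S)² = 1.038×10^-4/(0.750)² = 1.845×10^-4.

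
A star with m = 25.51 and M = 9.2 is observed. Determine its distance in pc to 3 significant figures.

1.83×10^4 pc

m − M = 5 log₁₀(d/10 pc)
25.51 − (9.2) = 16.31 = 5 log₁₀(d/10)
d = 10 × 10^(16.31/5) = 10 × 10^3.262 = 1.828×10^4 pc.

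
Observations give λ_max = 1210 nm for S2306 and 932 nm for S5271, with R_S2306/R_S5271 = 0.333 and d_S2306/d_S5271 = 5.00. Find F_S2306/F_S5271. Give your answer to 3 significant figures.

Wien's law: T_S2306/T_S5271 = λ_S5271/λ_S2306 = 932/1210 = 0.7702.
L_S2306/L_S5271 = (R_S2306/R_S5271)²(T_S2306/T_S5271)⁴ = (0.333)²(0.7702)⁴ = 0.03903.
F_S2306/F_S5271 = (L_S2306/L_S5271)/(d_S2306/d_S5271)² = 0.03903/(5.00)² = 0.001561.

0.00156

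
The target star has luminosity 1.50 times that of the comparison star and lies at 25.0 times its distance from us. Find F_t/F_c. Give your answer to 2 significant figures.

F = L/(4πd²), so F_t/F_c = (L_t/L_c) / (d_t/d_c)²
= 1.50 / (25.0)² = 1.50 / 625.0 = 0.002400.

0.0024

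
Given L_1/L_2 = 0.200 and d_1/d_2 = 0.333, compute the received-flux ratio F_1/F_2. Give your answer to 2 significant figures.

1.8

F = L/(4πd²), so F_1/F_2 = (L_1/L_2) / (d_1/d_2)²
= 0.200 / (0.333)² = 0.200 / 0.1109 = 1.804.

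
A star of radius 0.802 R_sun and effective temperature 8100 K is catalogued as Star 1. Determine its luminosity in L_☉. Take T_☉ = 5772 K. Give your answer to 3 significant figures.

2.49 L_☉

L/L_☉ = (R/R_☉)² (T/T_☉)⁴ = (0.802)² × (8100/5772)⁴
       = 0.6432 × (1.403)⁴ = 0.6432 × 3.878 = 2.495.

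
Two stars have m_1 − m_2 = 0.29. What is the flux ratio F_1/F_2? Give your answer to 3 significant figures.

F_1/F_2 = 10^(−(m_1 − m_2)/2.5) = 10^(-0.29/2.5) = 10^-0.116 = 0.7656.

0.766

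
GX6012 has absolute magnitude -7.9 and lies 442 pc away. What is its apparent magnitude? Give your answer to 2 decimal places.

0.33

m = M + 5 log₁₀(d/10 pc) = -7.9 + 5 log₁₀(442/10)
  = -7.9 + 5 × 1.645 = -7.9 + 8.23 = 0.33.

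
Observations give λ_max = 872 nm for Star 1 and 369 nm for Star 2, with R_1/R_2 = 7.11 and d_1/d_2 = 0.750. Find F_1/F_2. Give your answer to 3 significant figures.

2.88

Wien's law: T_1/T_2 = λ_2/λ_1 = 369/872 = 0.4232.
L_1/L_2 = (R_1/R_2)²(T_1/T_2)⁴ = (7.11)²(0.4232)⁴ = 1.621.
F_1/F_2 = (L_1/L_2)/(d_1/d_2)² = 1.621/(0.750)² = 2.882.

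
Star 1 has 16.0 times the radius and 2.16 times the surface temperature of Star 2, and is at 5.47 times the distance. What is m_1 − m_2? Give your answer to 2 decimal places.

-5.68

L_1/L_2 = (16.0)²(2.16)⁴ = 5573.
F_1/F_2 = (L_1/L_2)/(d_1/d_2)² = 5573/29.92 = 186.2.
m_1 − m_2 = −2.5 log₁₀(186.2) = -5.68.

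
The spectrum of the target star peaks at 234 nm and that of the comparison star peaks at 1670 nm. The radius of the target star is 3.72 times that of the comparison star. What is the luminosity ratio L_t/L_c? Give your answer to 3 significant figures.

3.59×10^4

Wien's law gives T ∝ 1/λ_max, so T_t/T_c = λ_c/λ_t = 1670/234 = 7.137.
Then L ∝ R²T⁴ gives L_t/L_c = (3.72)² × (7.137)⁴ = 13.84 × 2594 = 3.590×10^4.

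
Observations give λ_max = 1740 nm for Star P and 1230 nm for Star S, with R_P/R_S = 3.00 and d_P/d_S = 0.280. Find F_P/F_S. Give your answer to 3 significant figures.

28.7

Wien's law: T_P/T_S = λ_S/λ_P = 1230/1740 = 0.7069.
L_P/L_S = (R_P/R_S)²(T_P/T_S)⁴ = (3.00)²(0.7069)⁴ = 2.247.
F_P/F_S = (L_P/L_S)/(d_P/d_S)² = 2.247/(0.280)² = 28.66.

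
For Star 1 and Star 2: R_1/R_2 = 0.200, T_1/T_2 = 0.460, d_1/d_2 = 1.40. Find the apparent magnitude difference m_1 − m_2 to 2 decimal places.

L_1/L_2 = (0.200)²(0.460)⁴ = 0.001791.
F_1/F_2 = (L_1/L_2)/(d_1/d_2)² = 0.001791/1.960 = 9.138×10^-4.
m_1 − m_2 = −2.5 log₁₀(9.138×10^-4) = 7.60.

7.60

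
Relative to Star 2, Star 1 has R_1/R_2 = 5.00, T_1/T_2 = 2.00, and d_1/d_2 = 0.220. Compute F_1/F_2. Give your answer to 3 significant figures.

8.26×10^3

L_1/L_2 = (R_1/R_2)²(T_1/T_2)⁴ = (5.00)² × (2.00)⁴ = 400.0.
F_1/F_2 = (L_1/L_2)/(d_1/d_2)² = 400.0 / (0.220)² = 8264.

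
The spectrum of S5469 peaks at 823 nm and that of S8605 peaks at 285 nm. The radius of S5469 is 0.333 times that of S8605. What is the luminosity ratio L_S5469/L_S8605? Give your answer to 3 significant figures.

Wien's law gives T ∝ 1/λ_max, so T_S5469/T_S8605 = λ_S8605/λ_S5469 = 285/823 = 0.3463.
Then L ∝ R²T⁴ gives L_S5469/L_S8605 = (0.333)² × (0.3463)⁴ = 0.1109 × 0.01438 = 0.001595.

0.00159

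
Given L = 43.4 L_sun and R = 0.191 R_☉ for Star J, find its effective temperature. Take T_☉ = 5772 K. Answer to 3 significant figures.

3.39×10^4 K

T/T_☉ = (L/L_☉)^(1/4) / (R/R_☉)^(1/2)
T = 5772 × (43.4)^(1/4) / √(0.191) = 5772 × 2.567 / 0.4370 = 3.390×10^4 K.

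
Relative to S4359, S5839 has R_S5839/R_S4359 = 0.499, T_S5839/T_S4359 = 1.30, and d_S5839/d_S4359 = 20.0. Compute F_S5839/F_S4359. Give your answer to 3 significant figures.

L_S5839/L_S4359 = (R_S5839/R_S4359)²(T_S5839/T_S4359)⁴ = (0.499)² × (1.30)⁴ = 0.7112.
F_S5839/F_S4359 = (L_S5839/L_S4359)/(d_S5839/d_S4359)² = 0.7112 / (20.0)² = 0.001778.

0.00178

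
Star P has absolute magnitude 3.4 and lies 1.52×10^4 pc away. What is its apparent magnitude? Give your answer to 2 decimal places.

19.31

m = M + 5 log₁₀(d/10 pc) = 3.4 + 5 log₁₀(1.52×10^4/10)
  = 3.4 + 5 × 3.182 = 3.4 + 15.91 = 19.31.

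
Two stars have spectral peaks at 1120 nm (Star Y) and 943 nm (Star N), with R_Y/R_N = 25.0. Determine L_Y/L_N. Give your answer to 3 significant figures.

314

Wien's law gives T ∝ 1/λ_max, so T_Y/T_N = λ_N/λ_Y = 943/1120 = 0.8420.
Then L ∝ R²T⁴ gives L_Y/L_N = (25.0)² × (0.8420)⁴ = 625.0 × 0.5025 = 314.1.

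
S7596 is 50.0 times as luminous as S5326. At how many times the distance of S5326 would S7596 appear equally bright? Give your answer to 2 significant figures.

7.1

Equal flux requires L_S7596/d_S7596² = L_S5326/d_S5326², so d_S7596/d_S5326 = √(L_S7596/L_S5326)
= √(50.0) = 7.071.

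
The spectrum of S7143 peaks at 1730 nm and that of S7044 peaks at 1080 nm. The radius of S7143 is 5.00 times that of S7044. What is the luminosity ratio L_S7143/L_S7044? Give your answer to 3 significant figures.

3.80

Wien's law gives T ∝ 1/λ_max, so T_S7143/T_S7044 = λ_S7044/λ_S7143 = 1080/1730 = 0.6243.
Then L ∝ R²T⁴ gives L_S7143/L_S7044 = (5.00)² × (0.6243)⁴ = 25.00 × 0.1519 = 3.797.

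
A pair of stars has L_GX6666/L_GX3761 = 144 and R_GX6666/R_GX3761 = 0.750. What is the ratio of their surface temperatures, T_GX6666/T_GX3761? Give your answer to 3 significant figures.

L ∝ R²T⁴ gives T ∝ (L/R²)^(1/4), so
T_GX6666/T_GX3761 = (144 / 0.750²)^(1/4) = (256.0)^(1/4) = 4.000.

4.00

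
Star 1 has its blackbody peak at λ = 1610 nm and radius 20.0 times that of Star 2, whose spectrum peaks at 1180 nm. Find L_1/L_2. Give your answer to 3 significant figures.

115

Wien's law gives T ∝ 1/λ_max, so T_1/T_2 = λ_2/λ_1 = 1180/1610 = 0.7329.
Then L ∝ R²T⁴ gives L_1/L_2 = (20.0)² × (0.7329)⁴ = 400.0 × 0.2886 = 115.4.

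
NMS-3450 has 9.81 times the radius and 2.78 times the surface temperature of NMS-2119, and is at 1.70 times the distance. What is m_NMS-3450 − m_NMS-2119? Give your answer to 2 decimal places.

L_NMS-3450/L_NMS-2119 = (9.81)²(2.78)⁴ = 5748.
F_NMS-3450/F_NMS-2119 = (L_NMS-3450/L_NMS-2119)/(d_NMS-3450/d_NMS-2119)² = 5748/2.890 = 1989.
m_NMS-3450 − m_NMS-2119 = −2.5 log₁₀(1989) = -8.25.

-8.25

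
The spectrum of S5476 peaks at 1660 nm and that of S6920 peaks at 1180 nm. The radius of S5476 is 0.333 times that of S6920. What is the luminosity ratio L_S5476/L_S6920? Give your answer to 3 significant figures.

Wien's law gives T ∝ 1/λ_max, so T_S5476/T_S6920 = λ_S6920/λ_S5476 = 1180/1660 = 0.7108.
Then L ∝ R²T⁴ gives L_S5476/L_S6920 = (0.333)² × (0.7108)⁴ = 0.1109 × 0.2553 = 0.02831.

0.0283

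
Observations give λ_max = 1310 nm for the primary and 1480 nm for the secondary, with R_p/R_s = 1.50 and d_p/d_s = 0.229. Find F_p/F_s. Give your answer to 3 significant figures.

Wien's law: T_p/T_s = λ_s/λ_p = 1480/1310 = 1.130.
L_p/L_s = (R_p/R_s)²(T_p/T_s)⁴ = (1.50)²(1.130)⁴ = 3.666.
F_p/F_s = (L_p/L_s)/(d_p/d_s)² = 3.666/(0.229)² = 69.90.

69.9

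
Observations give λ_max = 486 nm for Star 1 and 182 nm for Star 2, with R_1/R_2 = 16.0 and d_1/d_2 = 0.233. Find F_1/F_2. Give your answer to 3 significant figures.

Wien's law: T_1/T_2 = λ_2/λ_1 = 182/486 = 0.3745.
L_1/L_2 = (R_1/R_2)²(T_1/T_2)⁴ = (16.0)²(0.3745)⁴ = 5.035.
F_1/F_2 = (L_1/L_2)/(d_1/d_2)² = 5.035/(0.233)² = 92.74.

92.7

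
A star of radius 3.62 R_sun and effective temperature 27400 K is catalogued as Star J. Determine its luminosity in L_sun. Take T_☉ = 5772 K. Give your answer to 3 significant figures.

6.65×10^3 L_sun

L/L_☉ = (R/R_☉)² (T/T_☉)⁴ = (3.62)² × (27400/5772)⁴
       = 13.10 × (4.747)⁴ = 13.10 × 507.8 = 6654.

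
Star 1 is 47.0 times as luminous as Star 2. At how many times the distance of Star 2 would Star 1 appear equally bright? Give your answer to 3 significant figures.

Equal flux requires L_1/d_1² = L_2/d_2², so d_1/d_2 = √(L_1/L_2)
= √(47.0) = 6.856.

6.86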